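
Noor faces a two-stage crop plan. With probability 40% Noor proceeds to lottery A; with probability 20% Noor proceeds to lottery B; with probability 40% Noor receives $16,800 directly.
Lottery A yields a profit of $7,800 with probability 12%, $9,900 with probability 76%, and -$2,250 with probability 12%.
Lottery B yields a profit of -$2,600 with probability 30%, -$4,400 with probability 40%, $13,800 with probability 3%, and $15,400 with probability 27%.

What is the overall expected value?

EV(A) = 0.12 × 7800 + 0.76 × 9900 + 0.12 × (-2250) = 936 + 7524 − 270 = 8190
EV(B) = 0.3 × (-2600) + 0.4 × (-4400) + 0.03 × 13800 + 0.27 × 15400 = -780 − 1760 + 414 + 4158 = 2032
Branch C: 16800 (certain)
Overall = 0.4 × 8190 + 0.2 × 2032 + 0.4 × 16800 = 3276 + 406.4 + 6720 = 10402.4

$10,402.40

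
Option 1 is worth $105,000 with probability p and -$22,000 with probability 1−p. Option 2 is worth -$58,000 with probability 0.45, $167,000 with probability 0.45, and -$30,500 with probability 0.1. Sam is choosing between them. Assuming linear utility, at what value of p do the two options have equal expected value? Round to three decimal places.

EV(Option 2) = 0.45 × (-58000) + 0.45 × 167000 + 0.1 × (-30500) = -26100 + 75150 − 3050 = 46000
p·105000 + (1−p)·(-22000) = 46000
127000p − 22000 = 46000
p = (46000 + 22000) / 127000

p = 0.535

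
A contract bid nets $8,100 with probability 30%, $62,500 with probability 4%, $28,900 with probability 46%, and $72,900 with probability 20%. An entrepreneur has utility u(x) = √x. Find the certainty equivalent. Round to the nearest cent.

E[u] = 0.3·√8100 + 0.04·√62500 + 0.46·√28900 + 0.2·√72900 = 0.3·90 + 0.04·250 + 0.46·170 + 0.2·270 = 169.2
CE = (169.2)² = 28628.64

$28,628.64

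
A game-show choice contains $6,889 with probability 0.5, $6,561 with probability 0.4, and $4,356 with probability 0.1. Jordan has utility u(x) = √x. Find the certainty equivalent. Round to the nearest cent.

$6,480.25

E[u] = 0.5·√6889 + 0.4·√6561 + 0.1·√4356 = 0.5·83 + 0.4·81 + 0.1·66 = 80.5
CE = (80.5)² = 6480.25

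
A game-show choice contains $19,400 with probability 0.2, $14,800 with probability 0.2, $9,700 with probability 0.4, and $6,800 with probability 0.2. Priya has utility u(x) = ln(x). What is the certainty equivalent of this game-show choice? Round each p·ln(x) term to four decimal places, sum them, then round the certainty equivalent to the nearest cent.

$11,293.70

E[u] = 0.2·ln(19400) + 0.2·ln(14800) + 0.4·ln(9700) + 0.2·ln(6800) = 1.9746 + 1.9205 + 3.6720 + 1.7649 = 9.3320
CE = e^9.3320 ≈ 11293.70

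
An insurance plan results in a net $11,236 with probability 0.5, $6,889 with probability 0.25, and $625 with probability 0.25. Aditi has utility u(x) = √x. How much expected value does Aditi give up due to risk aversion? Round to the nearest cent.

$1,096.50

E[u] = 0.5·√11236 + 0.25·√6889 + 0.25·√625 = 0.5·106 + 0.25·83 + 0.25·25 = 80
CE = (80)² = 6400
Risk premium = EV − CE = 7496.5 − 6400 = 1096.5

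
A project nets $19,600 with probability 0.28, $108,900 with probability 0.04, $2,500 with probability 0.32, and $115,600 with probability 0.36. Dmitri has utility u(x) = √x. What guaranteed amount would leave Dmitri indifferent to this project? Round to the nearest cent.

E[u] = 0.28·√19600 + 0.04·√108900 + 0.32·√2500 + 0.36·√115600 = 0.28·140 + 0.04·330 + 0.32·50 + 0.36·340 = 190.8
CE = (190.8)² = 36404.64

$36,404.64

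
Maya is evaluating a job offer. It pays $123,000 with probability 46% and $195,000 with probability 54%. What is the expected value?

EV = 0.46 × 123000 + 0.54 × 195000 = 56580 + 105300 = 161880

$161,880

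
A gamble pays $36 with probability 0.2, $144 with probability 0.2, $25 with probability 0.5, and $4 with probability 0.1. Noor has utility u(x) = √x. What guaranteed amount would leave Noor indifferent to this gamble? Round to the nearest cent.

$39.69

E[u] = 0.2·√36 + 0.2·√144 + 0.5·√25 + 0.1·√4 = 0.2·6 + 0.2·12 + 0.5·5 + 0.1·2 = 6.3
CE = (6.3)² = 39.69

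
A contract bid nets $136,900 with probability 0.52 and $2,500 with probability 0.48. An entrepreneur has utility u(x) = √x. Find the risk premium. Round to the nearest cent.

$25,559.04

E[u] = 0.52·√136900 + 0.48·√2500 = 0.52·370 + 0.48·50 = 216.4
CE = (216.4)² = 46828.96
Risk premium = EV − CE = 72388 − 46828.96 = 25559.04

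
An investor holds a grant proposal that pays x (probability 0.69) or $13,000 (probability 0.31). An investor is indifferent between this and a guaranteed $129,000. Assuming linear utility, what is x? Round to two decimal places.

x = $181,115.94

0.69·x + 0.31·13000 = 129000
0.69·x = 129000 − 4030 = 124970
x = 124970 / 0.69 = 181115.9420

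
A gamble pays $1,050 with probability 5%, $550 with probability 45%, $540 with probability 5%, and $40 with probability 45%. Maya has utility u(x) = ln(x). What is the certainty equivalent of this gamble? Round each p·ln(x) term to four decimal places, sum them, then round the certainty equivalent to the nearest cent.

E[u] = 0.05·ln(1050) + 0.45·ln(550) + 0.05·ln(540) + 0.45·ln(40) = 0.3478 + 2.8395 + 0.3146 + 1.6600 = 5.1619
CE = e^5.1619 ≈ 174.50

$174.50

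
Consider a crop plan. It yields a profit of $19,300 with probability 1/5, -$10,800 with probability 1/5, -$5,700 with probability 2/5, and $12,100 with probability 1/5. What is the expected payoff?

EV = 1/5 × 19300 + 1/5 × (-10800) + 2/5 × (-5700) + 1/5 × 12100 = 3860 − 2160 − 2280 + 2420 = 1840

$1,840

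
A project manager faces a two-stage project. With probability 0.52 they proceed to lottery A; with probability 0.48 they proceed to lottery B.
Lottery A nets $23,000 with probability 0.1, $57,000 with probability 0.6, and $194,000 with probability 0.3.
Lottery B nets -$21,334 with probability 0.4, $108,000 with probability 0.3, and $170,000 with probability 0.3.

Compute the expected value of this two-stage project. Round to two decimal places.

$85,179.87

EV(A) = 0.1 × 23000 + 0.6 × 57000 + 0.3 × 194000 = 2300 + 34200 + 58200 = 94700
EV(B) = 0.4 × (-21334) + 0.3 × 108000 + 0.3 × 170000 = -8533.6 + 32400 + 51000 = 74866.4
Overall = 0.52 × 94700 + 0.48 × 74866.4 = 49244 + 35935.872 = 85179.872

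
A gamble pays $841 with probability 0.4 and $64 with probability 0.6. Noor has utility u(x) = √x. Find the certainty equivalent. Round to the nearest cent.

$268.96

E[u] = 0.4·√841 + 0.6·√64 = 0.4·29 + 0.6·8 = 16.4
CE = (16.4)² = 268.96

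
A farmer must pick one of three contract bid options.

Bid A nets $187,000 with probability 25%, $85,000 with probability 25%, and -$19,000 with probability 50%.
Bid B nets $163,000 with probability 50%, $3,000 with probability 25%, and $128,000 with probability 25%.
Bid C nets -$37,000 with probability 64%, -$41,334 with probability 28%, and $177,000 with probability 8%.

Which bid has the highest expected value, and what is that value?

Bid A = 0.25 × 187000 + 0.25 × 85000 + 0.5 × (-19000) = 46750 + 21250 − 9500 = 58500
Bid B = 0.5 × 163000 + 0.25 × 3000 + 0.25 × 128000 = 81500 + 750 + 32000 = 114250
Bid C = 0.64 × (-37000) + 0.28 × (-41334) + 0.08 × 177000 = -23680 − 11573.52 + 14160 = -21093.52

Bid B ($114,250)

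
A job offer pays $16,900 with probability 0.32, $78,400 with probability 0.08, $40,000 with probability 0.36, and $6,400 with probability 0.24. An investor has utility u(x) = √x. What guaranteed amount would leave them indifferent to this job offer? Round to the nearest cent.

E[u] = 0.32·√16900 + 0.08·√78400 + 0.36·√40000 + 0.24·√6400 = 0.32·130 + 0.08·280 + 0.36·200 + 0.24·80 = 155.2
CE = (155.2)² = 24087.04

$24,087.04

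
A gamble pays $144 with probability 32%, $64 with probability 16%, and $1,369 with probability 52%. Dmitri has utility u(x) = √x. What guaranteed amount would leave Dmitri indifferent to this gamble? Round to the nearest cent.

E[u] = 0.32·√144 + 0.16·√64 + 0.52·√1369 = 0.32·12 + 0.16·8 + 0.52·37 = 24.36
CE = (24.36)² = 593.4096

$593.41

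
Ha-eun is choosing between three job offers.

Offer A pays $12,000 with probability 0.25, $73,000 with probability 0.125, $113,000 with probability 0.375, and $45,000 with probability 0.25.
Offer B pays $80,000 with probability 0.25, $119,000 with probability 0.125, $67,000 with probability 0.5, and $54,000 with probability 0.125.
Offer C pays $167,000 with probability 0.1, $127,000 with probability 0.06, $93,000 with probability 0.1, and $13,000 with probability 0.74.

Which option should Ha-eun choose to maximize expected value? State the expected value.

Offer B ($75,125)

Offer A = 0.25 × 12000 + 0.125 × 73000 + 0.375 × 113000 + 0.25 × 45000 = 3000 + 9125 + 42375 + 11250 = 65750
Offer B = 0.25 × 80000 + 0.125 × 119000 + 0.5 × 67000 + 0.125 × 54000 = 20000 + 14875 + 33500 + 6750 = 75125
Offer C = 0.1 × 167000 + 0.06 × 127000 + 0.1 × 93000 + 0.74 × 13000 = 16700 + 7620 + 9300 + 9620 = 43240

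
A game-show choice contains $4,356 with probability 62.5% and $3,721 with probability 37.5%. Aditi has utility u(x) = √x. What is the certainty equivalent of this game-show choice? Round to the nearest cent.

$4,112.02

E[u] = 0.625·√4356 + 0.375·√3721 = 0.625·66 + 0.375·61 = 64.125
CE = (64.125)² = 4112.015625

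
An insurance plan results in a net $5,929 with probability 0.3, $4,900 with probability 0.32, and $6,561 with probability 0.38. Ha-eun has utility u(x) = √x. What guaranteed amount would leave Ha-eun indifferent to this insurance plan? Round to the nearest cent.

E[u] = 0.3·√5929 + 0.32·√4900 + 0.38·√6561 = 0.3·77 + 0.32·70 + 0.38·81 = 76.28
CE = (76.28)² = 5818.6384

$5,818.64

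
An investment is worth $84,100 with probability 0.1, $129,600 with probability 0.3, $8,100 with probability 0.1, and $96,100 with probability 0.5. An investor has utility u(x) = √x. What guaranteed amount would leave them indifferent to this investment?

$90,601

E[u] = 0.1·√84100 + 0.3·√129600 + 0.1·√8100 + 0.5·√96100 = 0.1·290 + 0.3·360 + 0.1·90 + 0.5·310 = 301
CE = (301)² = 90601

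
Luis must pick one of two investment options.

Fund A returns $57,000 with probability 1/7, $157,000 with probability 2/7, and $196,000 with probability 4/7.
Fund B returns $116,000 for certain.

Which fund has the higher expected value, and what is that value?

Fund A = 1/7 × 57000 + 2/7 × 157000 + 4/7 × 196000 = 8142.8571 + 44857.1429 + 112000 = 165000
Fund B: 116000 (certain)

Fund A ($165,000)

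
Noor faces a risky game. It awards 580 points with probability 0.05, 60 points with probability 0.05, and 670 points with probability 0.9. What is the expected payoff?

EV = 0.05 × 580 + 0.05 × 60 + 0.9 × 670 = 29 + 3 + 603 = 635

635 points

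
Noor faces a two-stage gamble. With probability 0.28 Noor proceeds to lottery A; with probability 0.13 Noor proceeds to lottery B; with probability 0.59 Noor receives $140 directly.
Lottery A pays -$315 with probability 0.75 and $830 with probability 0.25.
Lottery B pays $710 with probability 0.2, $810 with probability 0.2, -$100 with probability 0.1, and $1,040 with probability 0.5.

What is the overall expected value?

$180.37

EV(A) = 0.75 × (-315) + 0.25 × 830 = -236.25 + 207.5 = -28.75
EV(B) = 0.2 × 710 + 0.2 × 810 + 0.1 × (-100) + 0.5 × 1040 = 142 + 162 − 10 + 520 = 814
Branch C: 140 (certain)
Overall = 0.28 × (-28.75) + 0.13 × 814 + 0.59 × 140 = -8.05 + 105.82 + 82.6 = 180.37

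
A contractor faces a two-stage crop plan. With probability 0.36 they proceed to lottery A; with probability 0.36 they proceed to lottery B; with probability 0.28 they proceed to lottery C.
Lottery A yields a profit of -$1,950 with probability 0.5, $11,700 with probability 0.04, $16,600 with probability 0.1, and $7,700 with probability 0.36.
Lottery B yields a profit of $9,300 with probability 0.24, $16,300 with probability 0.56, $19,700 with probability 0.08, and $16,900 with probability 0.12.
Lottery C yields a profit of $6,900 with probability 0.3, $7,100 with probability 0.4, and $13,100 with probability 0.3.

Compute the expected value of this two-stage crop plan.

EV(A) = 0.5 × (-1950) + 0.04 × 11700 + 0.1 × 16600 + 0.36 × 7700 = -975 + 468 + 1660 + 2772 = 3925
EV(B) = 0.24 × 9300 + 0.56 × 16300 + 0.08 × 19700 + 0.12 × 16900 = 2232 + 9128 + 1576 + 2028 = 14964
EV(C) = 0.3 × 6900 + 0.4 × 7100 + 0.3 × 13100 = 2070 + 2840 + 3930 = 8840
Overall = 0.36 × 3925 + 0.36 × 14964 + 0.28 × 8840 = 1413 + 5387.04 + 2475.2 = 9275.24

$9,275.24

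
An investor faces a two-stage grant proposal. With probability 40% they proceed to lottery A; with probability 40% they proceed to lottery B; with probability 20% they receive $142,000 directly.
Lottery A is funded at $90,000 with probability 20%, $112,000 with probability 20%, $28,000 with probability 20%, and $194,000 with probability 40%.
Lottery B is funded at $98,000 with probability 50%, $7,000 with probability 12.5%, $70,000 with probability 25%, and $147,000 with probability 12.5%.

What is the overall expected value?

$112,140

EV(A) = 0.2 × 90000 + 0.2 × 112000 + 0.2 × 28000 + 0.4 × 194000 = 18000 + 22400 + 5600 + 77600 = 123600
EV(B) = 0.5 × 98000 + 0.125 × 7000 + 0.25 × 70000 + 0.125 × 147000 = 49000 + 875 + 17500 + 18375 = 85750
Branch C: 142000 (certain)
Overall = 0.4 × 123600 + 0.4 × 85750 + 0.2 × 142000 = 49440 + 34300 + 28400 = 112140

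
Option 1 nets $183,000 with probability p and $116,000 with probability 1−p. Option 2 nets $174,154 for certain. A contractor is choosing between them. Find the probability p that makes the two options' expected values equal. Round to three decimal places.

p·183000 + (1−p)·116000 = 174154
67000p + 116000 = 174154
p = (174154 − 116000) / 67000

p = 0.868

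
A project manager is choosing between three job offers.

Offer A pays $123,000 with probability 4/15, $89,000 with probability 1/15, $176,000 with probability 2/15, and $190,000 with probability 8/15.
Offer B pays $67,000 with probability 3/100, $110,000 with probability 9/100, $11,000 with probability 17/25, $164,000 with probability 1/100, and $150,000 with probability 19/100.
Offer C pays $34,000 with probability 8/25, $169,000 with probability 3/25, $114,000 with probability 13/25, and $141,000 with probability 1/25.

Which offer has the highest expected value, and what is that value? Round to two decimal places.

Offer A = 4/15 × 123000 + 1/15 × 89000 + 2/15 × 176000 + 8/15 × 190000 = 32800 + 5933.3333 + 23466.6667 + 101333.3333 = 163533.3333
Offer B = 3/100 × 67000 + 9/100 × 110000 + 17/25 × 11000 + 1/100 × 164000 + 19/100 × 150000 = 2010 + 9900 + 7480 + 1640 + 28500 = 49530
Offer C = 8/25 × 34000 + 3/25 × 169000 + 13/25 × 114000 + 1/25 × 141000 = 10880 + 20280 + 59280 + 5640 = 96080

Offer A ($163,533.33)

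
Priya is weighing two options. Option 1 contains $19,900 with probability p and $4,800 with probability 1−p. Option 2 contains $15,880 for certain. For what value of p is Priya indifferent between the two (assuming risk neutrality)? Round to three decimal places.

p = 0.734

p·19900 + (1−p)·4800 = 15880
15100p + 4800 = 15880
p = (15880 − 4800) / 15100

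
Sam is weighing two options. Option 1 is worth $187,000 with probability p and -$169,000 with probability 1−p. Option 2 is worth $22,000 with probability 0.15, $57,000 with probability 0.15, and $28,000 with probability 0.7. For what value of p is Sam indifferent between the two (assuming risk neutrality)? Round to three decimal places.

EV(Option 2) = 0.15 × 22000 + 0.15 × 57000 + 0.7 × 28000 = 3300 + 8550 + 19600 = 31450
p·187000 + (1−p)·(-169000) = 31450
356000p − 169000 = 31450
p = (31450 + 169000) / 356000

p = 0.563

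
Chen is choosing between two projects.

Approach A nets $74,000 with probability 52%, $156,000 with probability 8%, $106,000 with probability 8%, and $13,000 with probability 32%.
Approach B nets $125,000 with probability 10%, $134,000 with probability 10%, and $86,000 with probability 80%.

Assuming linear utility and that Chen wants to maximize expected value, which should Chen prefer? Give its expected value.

Approach B ($94,700)

Approach A = 0.52 × 74000 + 0.08 × 156000 + 0.08 × 106000 + 0.32 × 13000 = 38480 + 12480 + 8480 + 4160 = 63600
Approach B = 0.1 × 125000 + 0.1 × 134000 + 0.8 × 86000 = 12500 + 13400 + 68800 = 94700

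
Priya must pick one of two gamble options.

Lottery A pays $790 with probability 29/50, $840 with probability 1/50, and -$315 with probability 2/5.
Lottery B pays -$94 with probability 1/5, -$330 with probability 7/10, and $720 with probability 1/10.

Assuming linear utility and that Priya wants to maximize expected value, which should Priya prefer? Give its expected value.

Lottery A ($349)

Lottery A = 29/50 × 790 + 1/50 × 840 + 2/5 × (-315) = 458.2 + 16.8 − 126 = 349
Lottery B = 1/5 × (-94) + 7/10 × (-330) + 1/10 × 720 = -18.8 − 231 + 72 = -177.8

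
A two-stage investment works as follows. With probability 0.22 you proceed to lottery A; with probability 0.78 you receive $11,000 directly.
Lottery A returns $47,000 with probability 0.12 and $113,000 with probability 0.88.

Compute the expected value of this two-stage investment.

$31,697.60

EV(A) = 0.12 × 47000 + 0.88 × 113000 = 5640 + 99440 = 105080
Branch B: 11000 (certain)
Overall = 0.22 × 105080 + 0.78 × 11000 = 23117.6 + 8580 = 31697.6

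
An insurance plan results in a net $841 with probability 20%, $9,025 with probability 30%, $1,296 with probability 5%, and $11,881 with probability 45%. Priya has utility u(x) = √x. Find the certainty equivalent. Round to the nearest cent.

E[u] = 0.2·√841 + 0.3·√9025 + 0.05·√1296 + 0.45·√11881 = 0.2·29 + 0.3·95 + 0.05·36 + 0.45·109 = 85.15
CE = (85.15)² = 7250.5225

$7,250.52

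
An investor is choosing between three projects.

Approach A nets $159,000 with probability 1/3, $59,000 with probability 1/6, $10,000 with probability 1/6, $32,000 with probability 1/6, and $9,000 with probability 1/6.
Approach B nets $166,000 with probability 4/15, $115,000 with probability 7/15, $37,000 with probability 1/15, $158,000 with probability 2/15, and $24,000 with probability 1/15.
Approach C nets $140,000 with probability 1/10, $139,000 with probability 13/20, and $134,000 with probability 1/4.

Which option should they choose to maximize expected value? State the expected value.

Approach A = 1/3 × 159000 + 1/6 × 59000 + 1/6 × 10000 + 1/6 × 32000 + 1/6 × 9000 = 53000 + 9833.3333 + 1666.6667 + 5333.3333 + 1500 = 71333.3333
Approach B = 4/15 × 166000 + 7/15 × 115000 + 1/15 × 37000 + 2/15 × 158000 + 1/15 × 24000 = 44266.6667 + 53666.6667 + 2466.6667 + 21066.6667 + 1600 = 123066.6667
Approach C = 1/10 × 140000 + 13/20 × 139000 + 1/4 × 134000 = 14000 + 90350 + 33500 = 137850

Approach C ($137,850)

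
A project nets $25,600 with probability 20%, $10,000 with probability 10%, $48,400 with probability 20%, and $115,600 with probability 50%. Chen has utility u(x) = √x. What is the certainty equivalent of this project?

E[u] = 0.2·√25600 + 0.1·√10000 + 0.2·√48400 + 0.5·√115600 = 0.2·160 + 0.1·100 + 0.2·220 + 0.5·340 = 256
CE = (256)² = 65536

$65,536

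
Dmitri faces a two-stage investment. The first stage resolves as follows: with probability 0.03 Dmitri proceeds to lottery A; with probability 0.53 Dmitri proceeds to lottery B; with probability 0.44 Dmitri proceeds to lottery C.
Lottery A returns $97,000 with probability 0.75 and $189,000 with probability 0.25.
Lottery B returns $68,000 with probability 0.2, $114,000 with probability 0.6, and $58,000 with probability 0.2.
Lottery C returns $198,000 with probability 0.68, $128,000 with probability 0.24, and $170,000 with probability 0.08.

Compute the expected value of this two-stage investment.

EV(A) = 0.75 × 97000 + 0.25 × 189000 = 72750 + 47250 = 120000
EV(B) = 0.2 × 68000 + 0.6 × 114000 + 0.2 × 58000 = 13600 + 68400 + 11600 = 93600
EV(C) = 0.68 × 198000 + 0.24 × 128000 + 0.08 × 170000 = 134640 + 30720 + 13600 = 178960
Overall = 0.03 × 120000 + 0.53 × 93600 + 0.44 × 178960 = 3600 + 49608 + 78742.4 = 131950.4

$131,950.40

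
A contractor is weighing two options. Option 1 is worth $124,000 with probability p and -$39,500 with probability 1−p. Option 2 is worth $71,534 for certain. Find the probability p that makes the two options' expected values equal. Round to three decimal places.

p·124000 + (1−p)·(-39500) = 71534
163500p − 39500 = 71534
p = (71534 + 39500) / 163500

p = 0.679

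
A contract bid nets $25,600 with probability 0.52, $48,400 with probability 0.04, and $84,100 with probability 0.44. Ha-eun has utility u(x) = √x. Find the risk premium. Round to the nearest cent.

E[u] = 0.52·√25600 + 0.04·√48400 + 0.44·√84100 = 0.52·160 + 0.04·220 + 0.44·290 = 219.6
CE = (219.6)² = 48224.16
Risk premium = EV − CE = 52252 − 48224.16 = 4027.84

$4,027.84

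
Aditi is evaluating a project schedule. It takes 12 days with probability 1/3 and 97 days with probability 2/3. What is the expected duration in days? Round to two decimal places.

EV = 1/3 × 12 + 2/3 × 97 = 4 + 64.6667 = 68.6667

68.67 days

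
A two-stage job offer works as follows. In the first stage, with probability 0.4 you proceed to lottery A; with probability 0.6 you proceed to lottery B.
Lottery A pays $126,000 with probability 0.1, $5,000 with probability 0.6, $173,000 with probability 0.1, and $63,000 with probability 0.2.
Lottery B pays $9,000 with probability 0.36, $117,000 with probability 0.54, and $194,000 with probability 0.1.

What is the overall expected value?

EV(A) = 0.1 × 126000 + 0.6 × 5000 + 0.1 × 173000 + 0.2 × 63000 = 12600 + 3000 + 17300 + 12600 = 45500
EV(B) = 0.36 × 9000 + 0.54 × 117000 + 0.1 × 194000 = 3240 + 63180 + 19400 = 85820
Overall = 0.4 × 45500 + 0.6 × 85820 = 18200 + 51492 = 69692

$69,692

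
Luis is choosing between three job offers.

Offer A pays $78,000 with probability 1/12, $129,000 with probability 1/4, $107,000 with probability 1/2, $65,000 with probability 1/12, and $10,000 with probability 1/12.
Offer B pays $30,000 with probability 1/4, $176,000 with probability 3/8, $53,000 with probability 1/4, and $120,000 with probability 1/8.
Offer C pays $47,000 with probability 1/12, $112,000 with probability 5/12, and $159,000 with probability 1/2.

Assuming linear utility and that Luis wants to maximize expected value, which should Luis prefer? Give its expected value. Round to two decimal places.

Offer C ($130,083.33)

Offer A = 1/12 × 78000 + 1/4 × 129000 + 1/2 × 107000 + 1/12 × 65000 + 1/12 × 10000 = 6500 + 32250 + 53500 + 5416.6667 + 833.3333 = 98500
Offer B = 1/4 × 30000 + 3/8 × 176000 + 1/4 × 53000 + 1/8 × 120000 = 7500 + 66000 + 13250 + 15000 = 101750
Offer C = 1/12 × 47000 + 5/12 × 112000 + 1/2 × 159000 = 3916.6667 + 46666.6667 + 79500 = 130083.3333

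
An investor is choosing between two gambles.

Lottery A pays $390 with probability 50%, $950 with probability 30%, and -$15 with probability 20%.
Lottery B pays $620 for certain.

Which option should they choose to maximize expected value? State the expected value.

Lottery B ($620)

Lottery A = 0.5 × 390 + 0.3 × 950 + 0.2 × (-15) = 195 + 285 − 3 = 477
Lottery B: 620 (certain)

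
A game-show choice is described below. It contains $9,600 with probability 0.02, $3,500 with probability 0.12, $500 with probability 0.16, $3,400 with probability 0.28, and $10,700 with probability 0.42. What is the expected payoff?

EV = 0.02 × 9600 + 0.12 × 3500 + 0.16 × 500 + 0.28 × 3400 + 0.42 × 10700 = 192 + 420 + 80 + 952 + 4494 = 6138

$6,138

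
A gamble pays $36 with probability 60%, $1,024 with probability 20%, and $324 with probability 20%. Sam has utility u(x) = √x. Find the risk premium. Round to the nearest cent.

E[u] = 0.6·√36 + 0.2·√1024 + 0.2·√324 = 0.6·6 + 0.2·32 + 0.2·18 = 13.6
CE = (13.6)² = 184.96
Risk premium = EV − CE = 291.2 − 184.96 = 106.24

$106.24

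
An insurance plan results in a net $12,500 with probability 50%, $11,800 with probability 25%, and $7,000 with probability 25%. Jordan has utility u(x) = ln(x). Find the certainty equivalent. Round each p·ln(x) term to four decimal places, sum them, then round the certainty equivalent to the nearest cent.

E[u] = 0.5·ln(12500) + 0.25·ln(11800) + 0.25·ln(7000) = 4.7167 + 2.3440 + 2.2134 = 9.2741
CE = e^9.2741 ≈ 10658.36

$10,658.36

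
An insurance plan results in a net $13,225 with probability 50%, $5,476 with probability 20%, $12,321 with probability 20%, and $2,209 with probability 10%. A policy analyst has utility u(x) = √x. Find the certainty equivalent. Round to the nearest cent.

$9,840.64

E[u] = 0.5·√13225 + 0.2·√5476 + 0.2·√12321 + 0.1·√2209 = 0.5·115 + 0.2·74 + 0.2·111 + 0.1·47 = 99.2
CE = (99.2)² = 9840.64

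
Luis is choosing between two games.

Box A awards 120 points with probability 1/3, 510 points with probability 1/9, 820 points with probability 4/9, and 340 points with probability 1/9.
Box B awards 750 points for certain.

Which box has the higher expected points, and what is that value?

Box A = 1/3 × 120 + 1/9 × 510 + 4/9 × 820 + 1/9 × 340 = 40 + 56.6667 + 364.4444 + 37.7778 = 498.8889
Box B: 750 (certain)

Box B (750 points)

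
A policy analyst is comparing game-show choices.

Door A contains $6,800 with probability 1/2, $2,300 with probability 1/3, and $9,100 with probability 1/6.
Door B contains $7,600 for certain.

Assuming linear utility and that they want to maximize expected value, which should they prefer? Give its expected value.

Door B ($7,600)

Door A = 1/2 × 6800 + 1/3 × 2300 + 1/6 × 9100 = 3400 + 766.6667 + 1516.6667 = 5683.3333
Door B: 7600 (certain)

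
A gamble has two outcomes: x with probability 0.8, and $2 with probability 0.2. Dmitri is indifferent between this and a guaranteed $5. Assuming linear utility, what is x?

0.8·x + 0.2·2 = 5
0.8·x = 5 − 0.4 = 4.6
x = 4.6 / 0.8 = 5.75

x = $5.75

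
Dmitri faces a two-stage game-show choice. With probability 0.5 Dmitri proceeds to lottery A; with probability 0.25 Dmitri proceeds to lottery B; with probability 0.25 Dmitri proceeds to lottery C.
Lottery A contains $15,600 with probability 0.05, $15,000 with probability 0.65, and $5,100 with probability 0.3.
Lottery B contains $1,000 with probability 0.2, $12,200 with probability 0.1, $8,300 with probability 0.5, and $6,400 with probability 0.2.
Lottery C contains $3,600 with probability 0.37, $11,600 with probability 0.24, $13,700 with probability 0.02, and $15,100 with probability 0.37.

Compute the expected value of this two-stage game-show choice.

EV(A) = 0.05 × 15600 + 0.65 × 15000 + 0.3 × 5100 = 780 + 9750 + 1530 = 12060
EV(B) = 0.2 × 1000 + 0.1 × 12200 + 0.5 × 8300 + 0.2 × 6400 = 200 + 1220 + 4150 + 1280 = 6850
EV(C) = 0.37 × 3600 + 0.24 × 11600 + 0.02 × 13700 + 0.37 × 15100 = 1332 + 2784 + 274 + 5587 = 9977
Overall = 0.5 × 12060 + 0.25 × 6850 + 0.25 × 9977 = 6030 + 1712.5 + 2494.25 = 10236.75

$10,236.75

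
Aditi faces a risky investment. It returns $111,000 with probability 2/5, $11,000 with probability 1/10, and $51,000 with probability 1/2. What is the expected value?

$71,000

EV = 2/5 × 111000 + 1/10 × 11000 + 1/2 × 51000 = 44400 + 1100 + 25500 = 71000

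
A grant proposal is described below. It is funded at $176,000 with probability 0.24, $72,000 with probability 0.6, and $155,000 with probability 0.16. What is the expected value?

EV = 0.24 × 176000 + 0.6 × 72000 + 0.16 × 155000 = 42240 + 43200 + 24800 = 110240

$110,240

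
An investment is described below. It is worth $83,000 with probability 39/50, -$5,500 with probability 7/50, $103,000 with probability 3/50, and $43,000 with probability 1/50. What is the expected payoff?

EV = 39/50 × 83000 + 7/50 × (-5500) + 3/50 × 103000 + 1/50 × 43000 = 64740 − 770 + 6180 + 860 = 71010

$71,010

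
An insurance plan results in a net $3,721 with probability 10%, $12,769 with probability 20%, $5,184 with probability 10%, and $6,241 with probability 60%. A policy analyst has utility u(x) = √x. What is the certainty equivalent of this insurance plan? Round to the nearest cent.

E[u] = 0.1·√3721 + 0.2·√12769 + 0.1·√5184 + 0.6·√6241 = 0.1·61 + 0.2·113 + 0.1·72 + 0.6·79 = 83.3
CE = (83.3)² = 6938.89

$6,938.89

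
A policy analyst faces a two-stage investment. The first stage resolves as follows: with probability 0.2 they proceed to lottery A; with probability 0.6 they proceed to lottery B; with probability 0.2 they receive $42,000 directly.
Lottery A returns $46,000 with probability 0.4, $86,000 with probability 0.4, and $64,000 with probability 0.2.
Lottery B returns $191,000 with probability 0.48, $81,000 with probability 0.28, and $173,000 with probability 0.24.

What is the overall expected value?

EV(A) = 0.4 × 46000 + 0.4 × 86000 + 0.2 × 64000 = 18400 + 34400 + 12800 = 65600
EV(B) = 0.48 × 191000 + 0.28 × 81000 + 0.24 × 173000 = 91680 + 22680 + 41520 = 155880
Branch C: 42000 (certain)
Overall = 0.2 × 65600 + 0.6 × 155880 + 0.2 × 42000 = 13120 + 93528 + 8400 = 115048

$115,048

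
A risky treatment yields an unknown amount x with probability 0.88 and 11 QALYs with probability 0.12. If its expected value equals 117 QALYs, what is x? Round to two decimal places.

x = 131.45 QALYs

0.88·x + 0.12·11 = 117
0.88·x = 117 − 1.32 = 115.68
x = 115.68 / 0.88 = 131.4545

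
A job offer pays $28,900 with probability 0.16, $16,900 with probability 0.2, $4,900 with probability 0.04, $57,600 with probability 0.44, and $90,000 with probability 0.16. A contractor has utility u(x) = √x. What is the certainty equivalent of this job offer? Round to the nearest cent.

E[u] = 0.16·√28900 + 0.2·√16900 + 0.04·√4900 + 0.44·√57600 + 0.16·√90000 = 0.16·170 + 0.2·130 + 0.04·70 + 0.44·240 + 0.16·300 = 209.6
CE = (209.6)² = 43932.16

$43,932.16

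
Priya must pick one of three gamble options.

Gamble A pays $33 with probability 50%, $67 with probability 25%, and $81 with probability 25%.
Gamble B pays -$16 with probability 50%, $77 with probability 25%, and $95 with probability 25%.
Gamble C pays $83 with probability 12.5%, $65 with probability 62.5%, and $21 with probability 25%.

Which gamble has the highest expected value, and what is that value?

Gamble C ($56.25)

Gamble A = 0.5 × 33 + 0.25 × 67 + 0.25 × 81 = 16.5 + 16.75 + 20.25 = 53.5
Gamble B = 0.5 × (-16) + 0.25 × 77 + 0.25 × 95 = -8 + 19.25 + 23.75 = 35
Gamble C = 0.125 × 83 + 0.625 × 65 + 0.25 × 21 = 10.375 + 40.625 + 5.25 = 56.25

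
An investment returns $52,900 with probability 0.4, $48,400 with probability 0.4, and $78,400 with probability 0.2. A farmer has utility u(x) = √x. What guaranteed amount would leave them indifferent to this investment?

E[u] = 0.4·√52900 + 0.4·√48400 + 0.2·√78400 = 0.4·230 + 0.4·220 + 0.2·280 = 236
CE = (236)² = 55696

$55,696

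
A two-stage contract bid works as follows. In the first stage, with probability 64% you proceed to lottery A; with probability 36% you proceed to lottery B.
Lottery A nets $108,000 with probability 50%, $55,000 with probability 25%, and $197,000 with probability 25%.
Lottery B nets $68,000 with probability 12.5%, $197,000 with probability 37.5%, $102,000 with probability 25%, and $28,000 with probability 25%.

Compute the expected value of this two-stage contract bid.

EV(A) = 0.5 × 108000 + 0.25 × 55000 + 0.25 × 197000 = 54000 + 13750 + 49250 = 117000
EV(B) = 0.125 × 68000 + 0.375 × 197000 + 0.25 × 102000 + 0.25 × 28000 = 8500 + 73875 + 25500 + 7000 = 114875
Overall = 0.64 × 117000 + 0.36 × 114875 = 74880 + 41355 = 116235

$116,235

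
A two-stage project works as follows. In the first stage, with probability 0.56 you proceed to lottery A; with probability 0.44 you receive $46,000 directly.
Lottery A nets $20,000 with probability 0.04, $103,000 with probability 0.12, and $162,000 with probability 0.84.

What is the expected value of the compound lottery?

EV(A) = 0.04 × 20000 + 0.12 × 103000 + 0.84 × 162000 = 800 + 12360 + 136080 = 149240
Branch B: 46000 (certain)
Overall = 0.56 × 149240 + 0.44 × 46000 = 83574.4 + 20240 = 103814.4

$103,814.40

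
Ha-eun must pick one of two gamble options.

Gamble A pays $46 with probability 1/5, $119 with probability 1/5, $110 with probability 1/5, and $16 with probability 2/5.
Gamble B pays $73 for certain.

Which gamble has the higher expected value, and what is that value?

Gamble A = 1/5 × 46 + 1/5 × 119 + 1/5 × 110 + 2/5 × 16 = 9.2 + 23.8 + 22 + 6.4 = 61.4
Gamble B: 73 (certain)

Gamble B ($73)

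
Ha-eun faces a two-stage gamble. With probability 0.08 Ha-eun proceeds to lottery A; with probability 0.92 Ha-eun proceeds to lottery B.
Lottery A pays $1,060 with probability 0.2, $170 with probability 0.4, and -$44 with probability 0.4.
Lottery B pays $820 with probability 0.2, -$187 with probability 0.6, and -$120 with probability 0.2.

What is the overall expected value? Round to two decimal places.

$46.57

EV(A) = 0.2 × 1060 + 0.4 × 170 + 0.4 × (-44) = 212 + 68 − 17.6 = 262.4
EV(B) = 0.2 × 820 + 0.6 × (-187) + 0.2 × (-120) = 164 − 112.2 − 24 = 27.8
Overall = 0.08 × 262.4 + 0.92 × 27.8 = 20.992 + 25.576 = 46.568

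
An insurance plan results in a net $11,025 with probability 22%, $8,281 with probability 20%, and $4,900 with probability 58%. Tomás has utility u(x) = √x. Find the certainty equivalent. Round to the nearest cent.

$6,707.61

E[u] = 0.22·√11025 + 0.2·√8281 + 0.58·√4900 = 0.22·105 + 0.2·91 + 0.58·70 = 81.9
CE = (81.9)² = 6707.61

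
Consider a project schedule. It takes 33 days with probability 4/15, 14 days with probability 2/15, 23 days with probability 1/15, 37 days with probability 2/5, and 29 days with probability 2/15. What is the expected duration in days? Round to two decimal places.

30.87 days

EV = 4/15 × 33 + 2/15 × 14 + 1/15 × 23 + 2/5 × 37 + 2/15 × 29 = 8.8 + 1.8667 + 1.5333 + 14.8 + 3.8667 = 30.8667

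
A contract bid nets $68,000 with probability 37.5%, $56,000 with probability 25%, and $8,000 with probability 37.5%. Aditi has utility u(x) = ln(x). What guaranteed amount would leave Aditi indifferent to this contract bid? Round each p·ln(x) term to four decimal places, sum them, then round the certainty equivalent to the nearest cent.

E[u] = 0.375·ln(68000) + 0.25·ln(56000) + 0.375·ln(8000) = 4.1727 + 2.7333 + 3.3702 = 10.2762
CE = e^10.2762 ≈ 29033.34

$29,033.34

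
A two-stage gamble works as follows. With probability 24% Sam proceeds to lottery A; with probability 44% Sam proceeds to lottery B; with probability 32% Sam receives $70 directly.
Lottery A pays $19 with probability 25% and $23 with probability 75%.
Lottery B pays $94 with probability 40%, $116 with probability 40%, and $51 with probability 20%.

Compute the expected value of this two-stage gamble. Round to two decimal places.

$69.13

EV(A) = 0.25 × 19 + 0.75 × 23 = 4.75 + 17.25 = 22
EV(B) = 0.4 × 94 + 0.4 × 116 + 0.2 × 51 = 37.6 + 46.4 + 10.2 = 94.2
Branch C: 70 (certain)
Overall = 0.24 × 22 + 0.44 × 94.2 + 0.32 × 70 = 5.28 + 41.448 + 22.4 = 69.128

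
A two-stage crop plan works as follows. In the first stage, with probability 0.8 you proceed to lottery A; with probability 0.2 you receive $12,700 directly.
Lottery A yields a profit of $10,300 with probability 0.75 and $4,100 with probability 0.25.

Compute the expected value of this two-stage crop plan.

$9,540

EV(A) = 0.75 × 10300 + 0.25 × 4100 = 7725 + 1025 = 8750
Branch B: 12700 (certain)
Overall = 0.8 × 8750 + 0.2 × 12700 = 7000 + 2540 = 9540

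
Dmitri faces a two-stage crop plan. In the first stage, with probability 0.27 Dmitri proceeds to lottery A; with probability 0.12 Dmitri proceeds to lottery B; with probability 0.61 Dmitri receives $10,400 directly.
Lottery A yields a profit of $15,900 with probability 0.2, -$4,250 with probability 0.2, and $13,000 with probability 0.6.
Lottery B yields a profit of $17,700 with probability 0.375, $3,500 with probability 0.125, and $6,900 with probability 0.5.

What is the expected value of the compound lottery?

$10,342.10

EV(A) = 0.2 × 15900 + 0.2 × (-4250) + 0.6 × 13000 = 3180 − 850 + 7800 = 10130
EV(B) = 0.375 × 17700 + 0.125 × 3500 + 0.5 × 6900 = 6637.5 + 437.5 + 3450 = 10525
Branch C: 10400 (certain)
Overall = 0.27 × 10130 + 0.12 × 10525 + 0.61 × 10400 = 2735.1 + 1263 + 6344 = 10342.1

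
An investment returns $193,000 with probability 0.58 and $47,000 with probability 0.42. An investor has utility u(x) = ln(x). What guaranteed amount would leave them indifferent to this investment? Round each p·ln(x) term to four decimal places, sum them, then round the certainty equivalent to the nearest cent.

E[u] = 0.58·ln(193000) + 0.42·ln(47000) = 7.0589 + 4.5183 = 11.5772
CE = e^11.5772 ≈ 106638.51

$106,638.51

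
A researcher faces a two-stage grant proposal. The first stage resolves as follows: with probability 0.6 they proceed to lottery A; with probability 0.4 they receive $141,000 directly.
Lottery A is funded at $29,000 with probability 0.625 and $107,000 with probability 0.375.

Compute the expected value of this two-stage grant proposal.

EV(A) = 0.625 × 29000 + 0.375 × 107000 = 18125 + 40125 = 58250
Branch B: 141000 (certain)
Overall = 0.6 × 58250 + 0.4 × 141000 = 34950 + 56400 = 91350

$91,350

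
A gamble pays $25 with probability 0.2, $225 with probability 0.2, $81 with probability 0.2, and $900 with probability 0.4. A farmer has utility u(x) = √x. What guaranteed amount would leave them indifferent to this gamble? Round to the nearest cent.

$316.84

E[u] = 0.2·√25 + 0.2·√225 + 0.2·√81 + 0.4·√900 = 0.2·5 + 0.2·15 + 0.2·9 + 0.4·30 = 17.8
CE = (17.8)² = 316.84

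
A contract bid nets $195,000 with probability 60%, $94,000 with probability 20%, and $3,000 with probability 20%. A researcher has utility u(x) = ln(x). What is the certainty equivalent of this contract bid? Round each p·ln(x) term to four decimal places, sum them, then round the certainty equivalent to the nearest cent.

E[u] = 0.6·ln(195000) + 0.2·ln(94000) + 0.2·ln(3000) = 7.3085 + 2.2902 + 1.6013 = 11.2000
CE = e^11.2000 ≈ 73130.44

$73,130.44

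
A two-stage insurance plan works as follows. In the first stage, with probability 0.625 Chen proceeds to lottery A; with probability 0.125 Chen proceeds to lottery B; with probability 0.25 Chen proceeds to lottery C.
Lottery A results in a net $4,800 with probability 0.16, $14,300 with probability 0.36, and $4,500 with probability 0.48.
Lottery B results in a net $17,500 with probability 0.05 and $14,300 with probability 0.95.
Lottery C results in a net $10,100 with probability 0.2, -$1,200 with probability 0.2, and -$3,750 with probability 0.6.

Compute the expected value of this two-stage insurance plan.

$6,737.50

EV(A) = 0.16 × 4800 + 0.36 × 14300 + 0.48 × 4500 = 768 + 5148 + 2160 = 8076
EV(B) = 0.05 × 17500 + 0.95 × 14300 = 875 + 13585 = 14460
EV(C) = 0.2 × 10100 + 0.2 × (-1200) + 0.6 × (-3750) = 2020 − 240 − 2250 = -470
Overall = 0.625 × 8076 + 0.125 × 14460 + 0.25 × (-470) = 5047.5 + 1807.5 − 117.5 = 6737.5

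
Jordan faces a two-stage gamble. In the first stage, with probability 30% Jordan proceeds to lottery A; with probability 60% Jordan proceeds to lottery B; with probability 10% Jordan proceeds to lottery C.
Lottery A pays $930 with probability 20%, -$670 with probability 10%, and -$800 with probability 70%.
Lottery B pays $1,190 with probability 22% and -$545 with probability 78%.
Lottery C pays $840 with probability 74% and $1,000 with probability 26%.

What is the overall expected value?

EV(A) = 0.2 × 930 + 0.1 × (-670) + 0.7 × (-800) = 186 − 67 − 560 = -441
EV(B) = 0.22 × 1190 + 0.78 × (-545) = 261.8 − 425.1 = -163.3
EV(C) = 0.74 × 840 + 0.26 × 1000 = 621.6 + 260 = 881.6
Overall = 0.3 × (-441) + 0.6 × (-163.3) + 0.1 × 881.6 = -132.3 − 97.98 + 88.16 = -142.12

-$142.12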